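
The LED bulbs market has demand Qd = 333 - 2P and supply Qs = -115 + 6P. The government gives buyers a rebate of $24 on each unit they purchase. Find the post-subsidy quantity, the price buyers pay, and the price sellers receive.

Q' = 257; buyers pay $38; sellers receive $62

Pre-subsidy: 333 - 2P = -115 + 6P gives P* = 56, Q* = 221.
With the rebate, buyers effectively pay Pb = Ps − 24, where Ps is the price sellers receive.
Demand in terms of Ps becomes Qd = 333 − 2(Ps − 24) = 381 - 2Ps. Setting this equal to supply: 381 - 2Ps = -115 + 6Ps, so Ps = 62.
Buyers pay Pb = 62 − 24 = 38; Q' = -115 + 6·62 = 257.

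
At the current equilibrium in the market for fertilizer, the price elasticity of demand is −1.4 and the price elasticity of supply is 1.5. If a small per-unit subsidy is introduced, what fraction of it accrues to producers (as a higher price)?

Producer share = 14/29

For a small subsidy around the equilibrium, the benefit split depends on the relative slopes, which at a point are proportional to the elasticities.
Buyer share = εs/(εs + |εd|) = 1.5/(1.5 + 1.4) = 15/29; seller share = |εd|/(εs + |εd|) = 14/29.
So producers capture 14/29 of the subsidy.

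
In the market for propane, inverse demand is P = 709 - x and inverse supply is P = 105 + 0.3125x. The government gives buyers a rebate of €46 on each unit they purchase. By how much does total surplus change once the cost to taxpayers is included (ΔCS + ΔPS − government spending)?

Pre-subsidy: 709 - x = 105 + 0.3125x gives x* = 9664/21 and P* = 5225/21.
With the rebate, buyers effectively pay Pb = Ps − 46, where Ps is the price sellers receive.
On the curves, Pb = 709 - x and Ps = 105 + 0.3125x; the wedge Ps − Pb = 46 gives 105 + 0.3125x − (709 - x) = 46, so x' = 10400/21.
Then Pb = 709 − 1·(10400/21) = 4489/21 and Ps = 105 + 0.3125·(10400/21) = 5455/21.
ΔCS = ½(9664/21 + 10400/21)(5225/21 − 4489/21) = 2461184/147; ΔPS = ½(9664/21 + 10400/21)(5455/21 − 5225/21) = 769120/147.
Government spending = 46 × 10400/21 = 478400/21.
Net change = 2461184/147 + 769120/147 − 478400/21 = -16928/21. The loss equals the DWL triangle ½·46·736/21.

Net change in total surplus = -16928/21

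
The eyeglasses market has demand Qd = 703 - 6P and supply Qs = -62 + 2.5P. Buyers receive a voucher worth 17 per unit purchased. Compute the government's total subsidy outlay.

Government cost = 3281

Pre-subsidy: 703 - 6P = -62 + 2.5P gives P* = 90, Q* = 163.
With the rebate, buyers effectively pay Pb = Ps − 17, where Ps is the price sellers receive.
Demand in terms of Ps becomes Qd = 703 − 6(Ps − 17) = 805 - 6Ps. Setting this equal to supply: 805 - 6Ps = -62 + 2.5Ps, so Ps = 102.
Buyers pay Pb = 102 − 17 = 85; Q' = -62 + 2.5·102 = 193.
Government outlay = subsidy × quantity = 17 × 193 = 3281.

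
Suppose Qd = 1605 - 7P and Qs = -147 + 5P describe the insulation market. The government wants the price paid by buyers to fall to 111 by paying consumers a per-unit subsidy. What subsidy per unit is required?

Required subsidy s = 84 per unit

At a buyer price of 111, quantity demanded is 1605 − 7·111 = 828.
Sellers supply 828 only when they receive Ps with -147 + 5·Ps = 828, i.e. Ps = 195.
s = Ps − Pb = 195 − 111 = 84.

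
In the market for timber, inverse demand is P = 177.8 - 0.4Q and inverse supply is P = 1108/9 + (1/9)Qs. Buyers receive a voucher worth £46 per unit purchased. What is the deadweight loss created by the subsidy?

Pre-subsidy: 177.8 - 0.4Q = 1108/9 + (1/9)Q gives Q* = 107 and P* = 135.
With the rebate, buyers effectively pay Pb = Ps − 46, where Ps is the price sellers receive.
On the curves, Pb = 177.8 - 0.4Q and Ps = 1108/9 + (1/9)Q; the wedge Ps − Pb = 46 gives 1108/9 + (1/9)Q − (177.8 - 0.4Q) = 46, so Q' = 197.
Then Pb = 177.8 − 0.4·197 = 99 and Ps = 1108/9 + (1/9)·197 = 145.
The subsidy expands output by 197 − 107 = 90 past the efficient level; on those units the gap between marginal cost and willingness to pay runs from 0 up to 46.
DWL = ½ × 46 × 90 = 2070.

Deadweight loss = £2070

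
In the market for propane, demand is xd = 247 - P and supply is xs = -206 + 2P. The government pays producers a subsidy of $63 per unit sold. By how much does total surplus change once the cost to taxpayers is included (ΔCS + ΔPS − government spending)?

Pre-subsidy: 247 - P = -206 + 2P gives P* = 151, x* = 96.
With the subsidy, sellers receive Ps = Pb + 63 for each unit, where Pb is the price buyers pay.
Supply in terms of Pb becomes xs = -206 + 2(Pb + 63) = -80 + 2Pb. Setting this equal to demand: 247 - Pb = -80 + 2Pb, so Pb = 109.
Sellers receive Ps = 109 + 63 = 172; x' = 247 − 1·109 = 138.
ΔCS = ½(96 + 138)(151 − 109) = 4914; ΔPS = ½(96 + 138)(172 − 151) = 2457.
Government spending = 63 × 138 = 8694.
Net change = 4914 + 2457 − 8694 = -1323. The loss equals the DWL triangle ½·63·42.

Net change in total surplus = -$1323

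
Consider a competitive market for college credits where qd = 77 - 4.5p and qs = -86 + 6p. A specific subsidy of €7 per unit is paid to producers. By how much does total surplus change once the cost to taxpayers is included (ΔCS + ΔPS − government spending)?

Pre-subsidy: 77 - 4.5p = -86 + 6p gives p* = 326/21, q* = 50/7.
With the subsidy, sellers receive ps = pb + 7 for each unit, where pb is the price buyers pay.
Supply in terms of pb becomes qs = -86 + 6(pb + 7) = -44 + 6pb. Setting this equal to demand: 77 - 4.5pb = -44 + 6pb, so pb = 242/21.
Sellers receive ps = 242/21 + 7 = 389/21; q' = 77 − 4.5·(242/21) = 176/7.
ΔCS = ½(50/7 + 176/7)(326/21 − 242/21) = 452/7; ΔPS = ½(50/7 + 176/7)(389/21 − 326/21) = 339/7.
Government spending = 7 × 176/7 = 176.
Net change = 452/7 + 339/7 − 176 = -63. The loss equals the DWL triangle ½·7·18.

Net change in total surplus = -€63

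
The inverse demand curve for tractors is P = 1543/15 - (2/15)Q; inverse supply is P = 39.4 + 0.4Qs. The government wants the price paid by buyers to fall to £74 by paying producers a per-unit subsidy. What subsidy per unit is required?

At a buyer price of 74, quantity demanded is 771.5 − 7.5·74 = 216.5.
Sellers supply 216.5 only when they receive Ps = 39.4 + 0.4·216.5 = 126.
s = Ps − Pb = 126 − 74 = 52.

Required subsidy s = £52 per unit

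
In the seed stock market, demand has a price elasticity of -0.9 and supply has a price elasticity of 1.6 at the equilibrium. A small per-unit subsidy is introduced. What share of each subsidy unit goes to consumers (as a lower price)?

For a small subsidy around the equilibrium, the benefit split depends on the relative slopes, which at a point are proportional to the elasticities.
Buyer share = εs/(εs + |εd|) = 1.6/(1.6 + 0.9) = 0.64; seller share = |εd|/(εs + |εd|) = 0.36.

Consumer share = 0.64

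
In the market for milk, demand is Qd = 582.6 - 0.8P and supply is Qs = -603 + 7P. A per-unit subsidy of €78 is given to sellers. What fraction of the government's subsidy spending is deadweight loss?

DWL / government spending = 28/517

Pre-subsidy: 582.6 - 0.8P = -603 + 7P gives P* = 152, Q* = 461.
With the subsidy, sellers receive Ps = Pb + 78 for each unit, where Pb is the price buyers pay.
Supply in terms of Pb becomes Qs = -603 + 7(Pb + 78) = -57 + 7Pb. Setting this equal to demand: 582.6 - 0.8Pb = -57 + 7Pb, so Pb = 82.
Sellers receive Ps = 82 + 78 = 160; Q' = 582.6 − 0.8·82 = 517.
ΔCS = ½(461 + 517)(152 − 82) = 34230; ΔPS = ½(461 + 517)(160 − 152) = 3912.
Government spending = 78 × 517 = 40326.
DWL = ½ × 78 × (517 − 461) = 2184; fraction = 2184 / 40326 = 28/517.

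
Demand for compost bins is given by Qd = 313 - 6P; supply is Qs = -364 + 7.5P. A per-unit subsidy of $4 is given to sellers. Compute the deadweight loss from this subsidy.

Pre-subsidy: 313 - 6P = -364 + 7.5P gives P* = 1354/27, Q* = 109/9.
With the subsidy, sellers receive Ps = Pb + 4 for each unit, where Pb is the price buyers pay.
Supply in terms of Pb becomes Qs = -364 + 7.5(Pb + 4) = -334 + 7.5Pb. Setting this equal to demand: 313 - 6Pb = -334 + 7.5Pb, so Pb = 1294/27.
Sellers receive Ps = 1294/27 + 4 = 1402/27; Q' = 313 − 6·(1294/27) = 229/9.
The subsidy expands output by 229/9 − 109/9 = 40/3 past the efficient level; on those units the gap between marginal cost and willingness to pay runs from 0 up to 4.
DWL = ½ × 4 × 40/3 = 80/3.

Deadweight loss = 80/3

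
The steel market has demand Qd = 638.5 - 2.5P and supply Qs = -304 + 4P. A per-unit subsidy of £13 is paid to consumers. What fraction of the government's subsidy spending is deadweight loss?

DWL / government spending = 5/148

Pre-subsidy: 638.5 - 2.5P = -304 + 4P gives P* = 145, Q* = 276.
With the rebate, buyers effectively pay Pb = Ps − 13, where Ps is the price sellers receive.
Demand in terms of Ps becomes Qd = 638.5 − 2.5(Ps − 13) = 671 - 2.5Ps. Setting this equal to supply: 671 - 2.5Ps = -304 + 4Ps, so Ps = 150.
Buyers pay Pb = 150 − 13 = 137; Q' = -304 + 4·150 = 296.
ΔCS = ½(276 + 296)(145 − 137) = 2288; ΔPS = ½(276 + 296)(150 − 145) = 1430.
Government spending = 13 × 296 = 3848.
DWL = ½ × 13 × (296 − 276) = 130; fraction = 130 / 3848 = 5/148.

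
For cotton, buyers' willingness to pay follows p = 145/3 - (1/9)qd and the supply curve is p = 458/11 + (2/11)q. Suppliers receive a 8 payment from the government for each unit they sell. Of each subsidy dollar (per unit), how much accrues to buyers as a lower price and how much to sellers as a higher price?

Pre-subsidy: 145/3 - (1/9)q = 458/11 + (2/11)q gives q* = 663/29 and p* = 1328/29.
With the subsidy, sellers receive ps = pb + 8 for each unit, where pb is the price buyers pay.
On the curves, pb = 145/3 - (1/9)q and ps = 458/11 + (2/11)q; the wedge ps − pb = 8 gives 458/11 + (2/11)q − (145/3 - (1/9)q) = 8, so q' = 1455/29.
Then pb = 145/3 − (1/9)·(1455/29) = 1240/29 and ps = 458/11 + (2/11)·(1455/29) = 1472/29.
Buyers' price falls by p* − pb = 1328/29 − 1240/29 = 88/29; sellers' price rises by ps − p* = 1472/29 − 1328/29 = 144/29.

Buyers gain 88/29 per unit; sellers gain 144/29 per unit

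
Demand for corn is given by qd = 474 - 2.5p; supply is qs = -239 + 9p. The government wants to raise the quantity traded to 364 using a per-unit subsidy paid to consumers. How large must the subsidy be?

At q = 364, invert demand for the buyer price: pb = (474 − 364)/2.5 = 44; invert supply for the seller price: ps = (364 − (-239))/9 = 67.
The subsidy must fill the gap: s = ps − pb = 67 − 44 = 23.

Required subsidy s = 23 per unit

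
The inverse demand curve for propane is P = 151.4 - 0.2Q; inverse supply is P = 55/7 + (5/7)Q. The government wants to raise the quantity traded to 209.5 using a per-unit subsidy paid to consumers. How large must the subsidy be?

Required subsidy s = 48 per unit

At Q = 209.5, from the demand curve buyers pay Pb = 151.4 − 0.2·209.5 = 109.5; from the supply curve sellers need Ps = 55/7 + (5/7)·209.5 = 157.5.
The subsidy must fill the gap: s = Ps − Pb = 157.5 − 109.5 = 48.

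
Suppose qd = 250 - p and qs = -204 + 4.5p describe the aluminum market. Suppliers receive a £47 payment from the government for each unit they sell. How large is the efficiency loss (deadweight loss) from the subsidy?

Pre-subsidy: 250 - p = -204 + 4.5p gives p* = 908/11, q* = 1842/11.
With the subsidy, sellers receive ps = pb + 47 for each unit, where pb is the price buyers pay.
Supply in terms of pb becomes qs = -204 + 4.5(pb + 47) = 7.5 + 4.5pb. Setting this equal to demand: 250 - pb = 7.5 + 4.5pb, so pb = 485/11.
Sellers receive ps = 485/11 + 47 = 1002/11; q' = 250 − 1·(485/11) = 2265/11.
The subsidy expands output by 2265/11 − 1842/11 = 423/11 past the efficient level; on those units the gap between marginal cost and willingness to pay runs from 0 up to 47.
DWL = ½ × 47 × 423/11 = 19881/22.

Deadweight loss = 19881/22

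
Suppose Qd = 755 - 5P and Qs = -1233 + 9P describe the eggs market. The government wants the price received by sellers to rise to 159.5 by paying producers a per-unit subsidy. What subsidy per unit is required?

Required subsidy s = 49 per unit

At a seller price of 159.5, quantity supplied is -1233 + 9·159.5 = 202.5.
Buyers absorb 202.5 only when they pay Pb with 755 − 5·Pb = 202.5, i.e. Pb = 110.5.
s = Ps − Pb = 159.5 − 110.5 = 49.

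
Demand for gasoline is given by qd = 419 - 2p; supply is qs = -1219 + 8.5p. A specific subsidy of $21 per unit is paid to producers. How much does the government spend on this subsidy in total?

Government cost = $2961

Pre-subsidy: 419 - 2p = -1219 + 8.5p gives p* = 156, q* = 107.
With the subsidy, sellers receive ps = pb + 21 for each unit, where pb is the price buyers pay.
Supply in terms of pb becomes qs = -1219 + 8.5(pb + 21) = -1040.5 + 8.5pb. Setting this equal to demand: 419 - 2pb = -1040.5 + 8.5pb, so pb = 139.
Sellers receive ps = 139 + 21 = 160; q' = 419 − 2·139 = 141.
Government outlay = subsidy × quantity = 21 × 141 = 2961.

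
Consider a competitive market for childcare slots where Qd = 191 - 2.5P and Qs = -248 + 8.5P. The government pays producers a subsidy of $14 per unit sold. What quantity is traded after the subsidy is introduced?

Q' = 1301/11

Pre-subsidy: 191 - 2.5P = -248 + 8.5P gives P* = 439/11, Q* = 2007/22.
With the subsidy, sellers receive Ps = Pb + 14 for each unit, where Pb is the price buyers pay.
Supply in terms of Pb becomes Qs = -248 + 8.5(Pb + 14) = -129 + 8.5Pb. Setting this equal to demand: 191 - 2.5Pb = -129 + 8.5Pb, so Pb = 320/11.
Sellers receive Ps = 320/11 + 14 = 474/11; Q' = 191 − 2.5·(320/11) = 1301/11.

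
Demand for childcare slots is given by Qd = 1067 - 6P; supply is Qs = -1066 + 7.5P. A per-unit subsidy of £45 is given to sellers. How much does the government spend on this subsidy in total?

Government cost = £12105

Pre-subsidy: 1067 - 6P = -1066 + 7.5P gives P* = 158, Q* = 119.
With the subsidy, sellers receive Ps = Pb + 45 for each unit, where Pb is the price buyers pay.
Supply in terms of Pb becomes Qs = -1066 + 7.5(Pb + 45) = -728.5 + 7.5Pb. Setting this equal to demand: 1067 - 6Pb = -728.5 + 7.5Pb, so Pb = 133.
Sellers receive Ps = 133 + 45 = 178; Q' = 1067 − 6·133 = 269.
Government outlay = subsidy × quantity = 45 × 269 = 12105.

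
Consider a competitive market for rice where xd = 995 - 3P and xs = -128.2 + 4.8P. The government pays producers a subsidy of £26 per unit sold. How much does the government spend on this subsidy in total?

Pre-subsidy: 995 - 3P = -128.2 + 4.8P gives P* = 144, x* = 563.
With the subsidy, sellers receive Ps = Pb + 26 for each unit, where Pb is the price buyers pay.
Supply in terms of Pb becomes xs = -128.2 + 4.8(Pb + 26) = -3.4 + 4.8Pb. Setting this equal to demand: 995 - 3Pb = -3.4 + 4.8Pb, so Pb = 128.
Sellers receive Ps = 128 + 26 = 154; x' = 995 − 3·128 = 611.
Government outlay = subsidy × quantity = 26 × 611 = 15886.

Government cost = £15886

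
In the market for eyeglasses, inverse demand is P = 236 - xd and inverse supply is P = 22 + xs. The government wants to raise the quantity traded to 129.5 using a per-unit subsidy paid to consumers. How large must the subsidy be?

At x = 129.5, from the demand curve buyers pay Pb = 236 − 1·129.5 = 106.5; from the supply curve sellers need Ps = 22 + 1·129.5 = 151.5.
The subsidy must fill the gap: s = Ps − Pb = 151.5 − 106.5 = 45.

Required subsidy s = 45 per unit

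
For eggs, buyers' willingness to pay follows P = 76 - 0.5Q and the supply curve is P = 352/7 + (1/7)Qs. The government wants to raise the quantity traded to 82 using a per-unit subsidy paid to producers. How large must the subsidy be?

Required subsidy s = 27 per unit

At Q = 82, from the demand curve buyers pay Pb = 76 − 0.5·82 = 35; from the supply curve sellers need Ps = 352/7 + (1/7)·82 = 62.
The subsidy must fill the gap: s = Ps − Pb = 62 − 35 = 27.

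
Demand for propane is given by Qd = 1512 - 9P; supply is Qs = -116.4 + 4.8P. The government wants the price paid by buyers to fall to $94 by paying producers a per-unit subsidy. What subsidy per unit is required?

At a buyer price of 94, quantity demanded is 1512 − 9·94 = 666.
Sellers supply 666 only when they receive Ps with -116.4 + 4.8·Ps = 666, i.e. Ps = 163.
s = Ps − Pb = 163 − 94 = 69.

Required subsidy s = $69 per unit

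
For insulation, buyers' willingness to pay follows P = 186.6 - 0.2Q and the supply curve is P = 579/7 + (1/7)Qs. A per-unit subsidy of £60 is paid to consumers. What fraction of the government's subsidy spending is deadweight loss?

Pre-subsidy: 186.6 - 0.2Q = 579/7 + (1/7)Q gives Q* = 303 and P* = 126.
With the rebate, buyers effectively pay Pb = Ps − 60, where Ps is the price sellers receive.
On the curves, Pb = 186.6 - 0.2Q and Ps = 579/7 + (1/7)Q; the wedge Ps − Pb = 60 gives 579/7 + (1/7)Q − (186.6 - 0.2Q) = 60, so Q' = 478.
Then Pb = 186.6 − 0.2·478 = 91 and Ps = 579/7 + (1/7)·478 = 151.
ΔCS = ½(303 + 478)(126 − 91) = 13667.5; ΔPS = ½(303 + 478)(151 − 126) = 9762.5.
Government spending = 60 × 478 = 28680.
DWL = ½ × 60 × (478 − 303) = 5250; fraction = 5250 / 28680 = 175/956.

DWL / government spending = 175/956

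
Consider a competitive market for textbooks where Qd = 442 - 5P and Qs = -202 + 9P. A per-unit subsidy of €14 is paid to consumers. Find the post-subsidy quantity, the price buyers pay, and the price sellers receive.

Q' = 257; buyers pay €37; sellers receive €51

Pre-subsidy: 442 - 5P = -202 + 9P gives P* = 46, Q* = 212.
With the rebate, buyers effectively pay Pb = Ps − 14, where Ps is the price sellers receive.
Demand in terms of Ps becomes Qd = 442 − 5(Ps − 14) = 512 - 5Ps. Setting this equal to supply: 512 - 5Ps = -202 + 9Ps, so Ps = 51.
Buyers pay Pb = 51 − 14 = 37; Q' = -202 + 9·51 = 257.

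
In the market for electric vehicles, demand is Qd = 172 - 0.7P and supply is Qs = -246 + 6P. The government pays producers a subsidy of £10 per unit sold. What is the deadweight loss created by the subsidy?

Pre-subsidy: 172 - 0.7P = -246 + 6P gives P* = 4180/67, Q* = 8598/67.
With the subsidy, sellers receive Ps = Pb + 10 for each unit, where Pb is the price buyers pay.
Supply in terms of Pb becomes Qs = -246 + 6(Pb + 10) = -186 + 6Pb. Setting this equal to demand: 172 - 0.7Pb = -186 + 6Pb, so Pb = 3580/67.
Sellers receive Ps = 3580/67 + 10 = 4250/67; Q' = 172 − 0.7·(3580/67) = 9018/67.
The subsidy expands output by 9018/67 − 8598/67 = 420/67 past the efficient level; on those units the gap between marginal cost and willingness to pay runs from 0 up to 10.
DWL = ½ × 10 × 420/67 = 2100/67.

Deadweight loss = 2100/67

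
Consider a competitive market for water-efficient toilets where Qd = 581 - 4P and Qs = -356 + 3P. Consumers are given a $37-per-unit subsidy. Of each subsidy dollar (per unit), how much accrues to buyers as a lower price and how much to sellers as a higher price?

Pre-subsidy: 581 - 4P = -356 + 3P gives P* = 937/7, Q* = 319/7.
With the rebate, buyers effectively pay Pb = Ps − 37, where Ps is the price sellers receive.
Demand in terms of Ps becomes Qd = 581 − 4(Ps − 37) = 729 - 4Ps. Setting this equal to supply: 729 - 4Ps = -356 + 3Ps, so Ps = 155.
Buyers pay Pb = 155 − 37 = 118; Q' = -356 + 3·155 = 109.
Buyers' price falls by P* − Pb = 937/7 − 118 = 111/7; sellers' price rises by Ps − P* = 155 − 937/7 = 148/7.

Buyers gain 111/7 per unit; sellers gain 148/7 per unit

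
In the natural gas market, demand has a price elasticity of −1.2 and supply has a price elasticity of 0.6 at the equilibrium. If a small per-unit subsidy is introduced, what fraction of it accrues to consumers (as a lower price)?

For a small subsidy around the equilibrium, the benefit split depends on the relative slopes, which at a point are proportional to the elasticities.
Buyer share = εs/(εs + |εd|) = 0.6/(0.6 + 1.2) = 1/3; seller share = |εd|/(εs + |εd|) = 2/3.

Consumer share = 1/3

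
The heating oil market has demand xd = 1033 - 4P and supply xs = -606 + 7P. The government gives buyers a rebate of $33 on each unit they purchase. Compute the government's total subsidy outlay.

Government cost = $17193

Pre-subsidy: 1033 - 4P = -606 + 7P gives P* = 149, x* = 437.
With the rebate, buyers effectively pay Pb = Ps − 33, where Ps is the price sellers receive.
Demand in terms of Ps becomes xd = 1033 − 4(Ps − 33) = 1165 - 4Ps. Setting this equal to supply: 1165 - 4Ps = -606 + 7Ps, so Ps = 161.
Buyers pay Pb = 161 − 33 = 128; x' = -606 + 7·161 = 521.
Government outlay = subsidy × quantity = 33 × 521 = 17193.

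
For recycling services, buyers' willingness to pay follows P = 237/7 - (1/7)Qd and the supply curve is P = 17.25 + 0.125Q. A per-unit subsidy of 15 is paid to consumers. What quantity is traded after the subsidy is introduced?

Q' = 118

Pre-subsidy: 237/7 - (1/7)Q = 17.25 + 0.125Q gives Q* = 62 and P* = 25.
With the rebate, buyers effectively pay Pb = Ps − 15, where Ps is the price sellers receive.
On the curves, Pb = 237/7 - (1/7)Q and Ps = 17.25 + 0.125Q; the wedge Ps − Pb = 15 gives 17.25 + 0.125Q − (237/7 - (1/7)Q) = 15, so Q' = 118.
Then Pb = 237/7 − (1/7)·118 = 17 and Ps = 17.25 + 0.125·118 = 32.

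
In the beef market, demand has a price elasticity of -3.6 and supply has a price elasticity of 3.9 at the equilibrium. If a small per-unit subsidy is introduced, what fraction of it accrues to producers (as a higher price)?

For a small subsidy around the equilibrium, the benefit split depends on the relative slopes, which at a point are proportional to the elasticities.
Buyer share = εs/(εs + |εd|) = 3.9/(3.9 + 3.6) = 0.52; seller share = |εd|/(εs + |εd|) = 0.48.
So producers capture 0.48 of the subsidy.

Producer share = 0.48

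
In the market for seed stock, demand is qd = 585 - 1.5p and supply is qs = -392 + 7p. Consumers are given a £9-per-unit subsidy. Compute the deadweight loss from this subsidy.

Pre-subsidy: 585 - 1.5p = -392 + 7p gives p* = 1954/17, q* = 7014/17.
With the rebate, buyers effectively pay pb = ps − 9, where ps is the price sellers receive.
Demand in terms of ps becomes qd = 585 − 1.5(ps − 9) = 598.5 - 1.5ps. Setting this equal to supply: 598.5 - 1.5ps = -392 + 7ps, so ps = 1981/17.
Buyers pay pb = 1981/17 − 9 = 1828/17; q' = -392 + 7·(1981/17) = 7203/17.
The subsidy expands output by 7203/17 − 7014/17 = 189/17 past the efficient level; on those units the gap between marginal cost and willingness to pay runs from 0 up to 9.
DWL = ½ × 9 × 189/17 = 1701/34.

Deadweight loss = 1701/34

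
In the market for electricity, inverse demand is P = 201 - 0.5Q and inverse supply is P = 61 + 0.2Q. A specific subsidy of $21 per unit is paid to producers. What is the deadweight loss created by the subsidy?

Deadweight loss = $315

Pre-subsidy: 201 - 0.5Q = 61 + 0.2Q gives Q* = 200 and P* = 101.
With the subsidy, sellers receive Ps = Pb + 21 for each unit, where Pb is the price buyers pay.
On the curves, Pb = 201 - 0.5Q and Ps = 61 + 0.2Q; the wedge Ps − Pb = 21 gives 61 + 0.2Q − (201 - 0.5Q) = 21, so Q' = 230.
Then Pb = 201 − 0.5·230 = 86 and Ps = 61 + 0.2·230 = 107.
The subsidy expands output by 230 − 200 = 30 past the efficient level; on those units the gap between marginal cost and willingness to pay runs from 0 up to 21.
DWL = ½ × 21 × 30 = 315.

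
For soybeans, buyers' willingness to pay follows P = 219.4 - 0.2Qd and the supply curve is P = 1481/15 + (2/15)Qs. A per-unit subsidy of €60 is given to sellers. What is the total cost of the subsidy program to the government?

Pre-subsidy: 219.4 - 0.2Q = 1481/15 + (2/15)Q gives Q* = 362 and P* = 147.
With the subsidy, sellers receive Ps = Pb + 60 for each unit, where Pb is the price buyers pay.
On the curves, Pb = 219.4 - 0.2Q and Ps = 1481/15 + (2/15)Q; the wedge Ps − Pb = 60 gives 1481/15 + (2/15)Q − (219.4 - 0.2Q) = 60, so Q' = 542.
Then Pb = 219.4 − 0.2·542 = 111 and Ps = 1481/15 + (2/15)·542 = 171.
Government outlay = subsidy × quantity = 60 × 542 = 32520.

Government cost = €32520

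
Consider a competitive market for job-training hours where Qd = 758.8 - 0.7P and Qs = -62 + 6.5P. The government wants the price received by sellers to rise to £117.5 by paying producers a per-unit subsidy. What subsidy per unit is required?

Required subsidy s = £36 per unit

At a seller price of 117.5, quantity supplied is -62 + 6.5·117.5 = 701.75.
Buyers absorb 701.75 only when they pay Pb with 758.8 − 0.7·Pb = 701.75, i.e. Pb = 81.5.
s = Ps − Pb = 117.5 − 81.5 = 36.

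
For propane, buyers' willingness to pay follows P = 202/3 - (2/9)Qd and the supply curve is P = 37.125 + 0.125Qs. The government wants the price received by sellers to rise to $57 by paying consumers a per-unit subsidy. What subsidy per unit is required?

Required subsidy s = $25 per unit

At a seller price of 57, quantity supplied is -297 + 8·57 = 159.
Buyers absorb 159 only when they pay Pb = 202/3 − (2/9)·159 = 32.
s = Ps − Pb = 57 − 32 = 25.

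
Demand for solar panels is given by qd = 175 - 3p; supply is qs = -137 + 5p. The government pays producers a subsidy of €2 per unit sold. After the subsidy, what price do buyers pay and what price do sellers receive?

Buyers pay €37.75; sellers receive €39.75

Pre-subsidy: 175 - 3p = -137 + 5p gives p* = 39, q* = 58.
With the subsidy, sellers receive ps = pb + 2 for each unit, where pb is the price buyers pay.
Supply in terms of pb becomes qs = -137 + 5(pb + 2) = -127 + 5pb. Setting this equal to demand: 175 - 3pb = -127 + 5pb, so pb = 37.75.
Sellers receive ps = 37.75 + 2 = 39.75; q' = 175 − 3·37.75 = 61.75.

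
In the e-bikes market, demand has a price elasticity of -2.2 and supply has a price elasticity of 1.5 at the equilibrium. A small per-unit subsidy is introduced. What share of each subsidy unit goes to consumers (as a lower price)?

Consumer share = 15/37

For a small subsidy around the equilibrium, the benefit split depends on the relative slopes, which at a point are proportional to the elasticities.
Buyer share = εs/(εs + |εd|) = 1.5/(1.5 + 2.2) = 15/37; seller share = |εd|/(εs + |εd|) = 22/37.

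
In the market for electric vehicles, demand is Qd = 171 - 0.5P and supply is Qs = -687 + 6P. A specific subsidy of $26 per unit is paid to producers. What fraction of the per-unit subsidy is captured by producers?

Pre-subsidy: 171 - 0.5P = -687 + 6P gives P* = 132, Q* = 105.
With the subsidy, sellers receive Ps = Pb + 26 for each unit, where Pb is the price buyers pay.
Supply in terms of Pb becomes Qs = -687 + 6(Pb + 26) = -531 + 6Pb. Setting this equal to demand: 171 - 0.5Pb = -531 + 6Pb, so Pb = 108.
Sellers receive Ps = 108 + 26 = 134; Q' = 171 − 0.5·108 = 117.
Buyers' price falls by P* − Pb = 132 − 108 = 24; sellers' price rises by Ps − P* = 134 − 132 = 2.
So producers capture 2/26 = 1/13 of each unit of subsidy.

Producer share = 1/13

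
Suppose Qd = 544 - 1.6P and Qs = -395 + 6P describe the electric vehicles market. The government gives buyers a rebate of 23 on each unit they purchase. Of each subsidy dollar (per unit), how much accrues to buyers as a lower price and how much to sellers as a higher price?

Pre-subsidy: 544 - 1.6P = -395 + 6P gives P* = 4695/38, Q* = 6580/19.
With the rebate, buyers effectively pay Pb = Ps − 23, where Ps is the price sellers receive.
Demand in terms of Ps becomes Qd = 544 − 1.6(Ps − 23) = 580.8 - 1.6Ps. Setting this equal to supply: 580.8 - 1.6Ps = -395 + 6Ps, so Ps = 4879/38.
Buyers pay Pb = 4879/38 − 23 = 4005/38; Q' = -395 + 6·(4879/38) = 7132/19.
Buyers' price falls by P* − Pb = 4695/38 − 4005/38 = 345/19; sellers' price rises by Ps − P* = 4879/38 − 4695/38 = 92/19.

Buyers gain 345/19 per unit; sellers gain 92/19 per unit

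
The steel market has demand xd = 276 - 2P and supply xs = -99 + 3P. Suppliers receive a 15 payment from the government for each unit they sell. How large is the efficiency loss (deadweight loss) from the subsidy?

Deadweight loss = 135

Pre-subsidy: 276 - 2P = -99 + 3P gives P* = 75, x* = 126.
With the subsidy, sellers receive Ps = Pb + 15 for each unit, where Pb is the price buyers pay.
Supply in terms of Pb becomes xs = -99 + 3(Pb + 15) = -54 + 3Pb. Setting this equal to demand: 276 - 2Pb = -54 + 3Pb, so Pb = 66.
Sellers receive Ps = 66 + 15 = 81; x' = 276 − 2·66 = 144.
The subsidy expands output by 144 − 126 = 18 past the efficient level; on those units the gap between marginal cost and willingness to pay runs from 0 up to 15.
DWL = ½ × 15 × 18 = 135.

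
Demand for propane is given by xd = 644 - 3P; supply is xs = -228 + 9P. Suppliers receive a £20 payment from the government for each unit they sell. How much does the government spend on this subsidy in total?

Pre-subsidy: 644 - 3P = -228 + 9P gives P* = 218/3, x* = 426.
With the subsidy, sellers receive Ps = Pb + 20 for each unit, where Pb is the price buyers pay.
Supply in terms of Pb becomes xs = -228 + 9(Pb + 20) = -48 + 9Pb. Setting this equal to demand: 644 - 3Pb = -48 + 9Pb, so Pb = 173/3.
Sellers receive Ps = 173/3 + 20 = 233/3; x' = 644 − 3·(173/3) = 471.
Government outlay = subsidy × quantity = 20 × 471 = 9420.

Government cost = £9420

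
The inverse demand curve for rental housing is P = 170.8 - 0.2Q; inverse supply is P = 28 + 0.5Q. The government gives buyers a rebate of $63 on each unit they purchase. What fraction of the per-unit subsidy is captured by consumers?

Consumer share = 2/7

Pre-subsidy: 170.8 - 0.2Q = 28 + 0.5Q gives Q* = 204 and P* = 130.
With the rebate, buyers effectively pay Pb = Ps − 63, where Ps is the price sellers receive.
On the curves, Pb = 170.8 - 0.2Q and Ps = 28 + 0.5Q; the wedge Ps − Pb = 63 gives 28 + 0.5Q − (170.8 - 0.2Q) = 63, so Q' = 294.
Then Pb = 170.8 − 0.2·294 = 112 and Ps = 28 + 0.5·294 = 175.
Buyers' price falls by P* − Pb = 130 − 112 = 18; sellers' price rises by Ps − P* = 175 − 130 = 45.
So consumers capture 18/63 = 2/7 of each unit of subsidy.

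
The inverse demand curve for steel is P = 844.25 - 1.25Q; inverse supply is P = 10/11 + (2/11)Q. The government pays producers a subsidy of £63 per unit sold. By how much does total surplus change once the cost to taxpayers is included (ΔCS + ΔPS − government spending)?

Pre-subsidy: 844.25 - 1.25Q = 10/11 + (2/11)Q gives Q* = 589 and P* = 108.
With the subsidy, sellers receive Ps = Pb + 63 for each unit, where Pb is the price buyers pay.
On the curves, Pb = 844.25 - 1.25Q and Ps = 10/11 + (2/11)Q; the wedge Ps − Pb = 63 gives 10/11 + (2/11)Q − (844.25 - 1.25Q) = 63, so Q' = 633.
Then Pb = 844.25 − 1.25·633 = 53 and Ps = 10/11 + (2/11)·633 = 116.
ΔCS = ½(589 + 633)(108 − 53) = 33605; ΔPS = ½(589 + 633)(116 − 108) = 4888.
Government spending = 63 × 633 = 39879.
Net change = 33605 + 4888 − 39879 = -1386. The loss equals the DWL triangle ½·63·44.

Net change in total surplus = -£1386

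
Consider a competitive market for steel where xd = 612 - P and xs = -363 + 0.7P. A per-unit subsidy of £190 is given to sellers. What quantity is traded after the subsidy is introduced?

x' = 1984/17

Pre-subsidy: 612 - P = -363 + 0.7P gives P* = 9750/17, x* = 654/17.
With the subsidy, sellers receive Ps = Pb + 190 for each unit, where Pb is the price buyers pay.
Supply in terms of Pb becomes xs = -363 + 0.7(Pb + 190) = -230 + 0.7Pb. Setting this equal to demand: 612 - Pb = -230 + 0.7Pb, so Pb = 8420/17.
Sellers receive Ps = 8420/17 + 190 = 11650/17; x' = 612 − 1·(8420/17) = 1984/17.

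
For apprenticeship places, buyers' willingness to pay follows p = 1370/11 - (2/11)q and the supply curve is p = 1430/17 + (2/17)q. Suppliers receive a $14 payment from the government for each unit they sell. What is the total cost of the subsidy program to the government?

Pre-subsidy: 1370/11 - (2/11)q = 1430/17 + (2/17)q gives q* = 135 and p* = 100.
With the subsidy, sellers receive ps = pb + 14 for each unit, where pb is the price buyers pay.
On the curves, pb = 1370/11 - (2/11)q and ps = 1430/17 + (2/17)q; the wedge ps − pb = 14 gives 1430/17 + (2/17)q − (1370/11 - (2/11)q) = 14, so q' = 181.75.
Then pb = 1370/11 − (2/11)·181.75 = 91.5 and ps = 1430/17 + (2/17)·181.75 = 105.5.
Government outlay = subsidy × quantity = 14 × 181.75 = 2544.5.

Government cost = $2544.5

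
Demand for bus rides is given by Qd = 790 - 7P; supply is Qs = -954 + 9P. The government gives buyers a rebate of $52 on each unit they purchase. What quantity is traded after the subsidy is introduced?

Pre-subsidy: 790 - 7P = -954 + 9P gives P* = 109, Q* = 27.
With the rebate, buyers effectively pay Pb = Ps − 52, where Ps is the price sellers receive.
Demand in terms of Ps becomes Qd = 790 − 7(Ps − 52) = 1154 - 7Ps. Setting this equal to supply: 1154 - 7Ps = -954 + 9Ps, so Ps = 131.75.
Buyers pay Pb = 131.75 − 52 = 79.75; Q' = -954 + 9·131.75 = 231.75.

Q' = 231.75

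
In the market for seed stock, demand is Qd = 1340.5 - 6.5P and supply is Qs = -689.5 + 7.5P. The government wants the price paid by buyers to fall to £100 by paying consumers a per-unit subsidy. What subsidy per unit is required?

Required subsidy s = £84 per unit

At a buyer price of 100, quantity demanded is 1340.5 − 6.5·100 = 690.5.
Sellers supply 690.5 only when they receive Ps with -689.5 + 7.5·Ps = 690.5, i.e. Ps = 184.
s = Ps − Pb = 184 − 100 = 84.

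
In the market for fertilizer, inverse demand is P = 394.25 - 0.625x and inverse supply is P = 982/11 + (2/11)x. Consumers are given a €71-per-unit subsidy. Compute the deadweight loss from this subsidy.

Pre-subsidy: 394.25 - 0.625x = 982/11 + (2/11)x gives x* = 378 and P* = 158.
With the rebate, buyers effectively pay Pb = Ps − 71, where Ps is the price sellers receive.
On the curves, Pb = 394.25 - 0.625x and Ps = 982/11 + (2/11)x; the wedge Ps − Pb = 71 gives 982/11 + (2/11)x − (394.25 - 0.625x) = 71, so x' = 466.
Then Pb = 394.25 − 0.625·466 = 103 and Ps = 982/11 + (2/11)·466 = 174.
The subsidy expands output by 466 − 378 = 88 past the efficient level; on those units the gap between marginal cost and willingness to pay runs from 0 up to 71.
DWL = ½ × 71 × 88 = 3124.

Deadweight loss = €3124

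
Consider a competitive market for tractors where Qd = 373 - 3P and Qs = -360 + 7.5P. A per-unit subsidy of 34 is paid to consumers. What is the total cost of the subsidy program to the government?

Pre-subsidy: 373 - 3P = -360 + 7.5P gives P* = 1466/21, Q* = 1145/7.
With the rebate, buyers effectively pay Pb = Ps − 34, where Ps is the price sellers receive.
Demand in terms of Ps becomes Qd = 373 − 3(Ps − 34) = 475 - 3Ps. Setting this equal to supply: 475 - 3Ps = -360 + 7.5Ps, so Ps = 1670/21.
Buyers pay Pb = 1670/21 − 34 = 956/21; Q' = -360 + 7.5·(1670/21) = 1655/7.
Government outlay = subsidy × quantity = 34 × 1655/7 = 56270/7.

Government cost = 56270/7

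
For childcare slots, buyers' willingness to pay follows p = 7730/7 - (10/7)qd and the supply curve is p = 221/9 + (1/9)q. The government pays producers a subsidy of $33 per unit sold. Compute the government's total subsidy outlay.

Pre-subsidy: 7730/7 - (10/7)q = 221/9 + (1/9)q gives q* = 68023/97 and p* = 9940/97.
With the subsidy, sellers receive ps = pb + 33 for each unit, where pb is the price buyers pay.
On the curves, pb = 7730/7 - (10/7)q and ps = 221/9 + (1/9)q; the wedge ps − pb = 33 gives 221/9 + (1/9)q − (7730/7 - (10/7)q) = 33, so q' = 70102/97.
Then pb = 7730/7 − (10/7)·(70102/97) = 6970/97 and ps = 221/9 + (1/9)·(70102/97) = 10171/97.
Government outlay = subsidy × quantity = 33 × 70102/97 = 2313366/97.

Government cost = 2313366/97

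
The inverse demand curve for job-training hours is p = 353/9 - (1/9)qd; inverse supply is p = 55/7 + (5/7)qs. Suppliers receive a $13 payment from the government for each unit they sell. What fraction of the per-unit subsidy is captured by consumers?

Consumer share = 7/52

Pre-subsidy: 353/9 - (1/9)q = 55/7 + (5/7)q gives q* = 38 and p* = 35.
With the subsidy, sellers receive ps = pb + 13 for each unit, where pb is the price buyers pay.
On the curves, pb = 353/9 - (1/9)q and ps = 55/7 + (5/7)q; the wedge ps − pb = 13 gives 55/7 + (5/7)q − (353/9 - (1/9)q) = 13, so q' = 53.75.
Then pb = 353/9 − (1/9)·53.75 = 33.25 and ps = 55/7 + (5/7)·53.75 = 46.25.
Buyers' price falls by p* − pb = 35 − 33.25 = 1.75; sellers' price rises by ps − p* = 46.25 − 35 = 11.25.
So consumers capture 1.75/13 = 7/52 of each unit of subsidy.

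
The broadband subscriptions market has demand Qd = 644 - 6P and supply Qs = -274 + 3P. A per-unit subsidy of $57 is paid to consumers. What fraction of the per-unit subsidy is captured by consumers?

Consumer share = 1/3

Pre-subsidy: 644 - 6P = -274 + 3P gives P* = 102, Q* = 32.
With the rebate, buyers effectively pay Pb = Ps − 57, where Ps is the price sellers receive.
Demand in terms of Ps becomes Qd = 644 − 6(Ps − 57) = 986 - 6Ps. Setting this equal to supply: 986 - 6Ps = -274 + 3Ps, so Ps = 140.
Buyers pay Pb = 140 − 57 = 83; Q' = -274 + 3·140 = 146.
Buyers' price falls by P* − Pb = 102 − 83 = 19; sellers' price rises by Ps − P* = 140 − 102 = 38.
So consumers capture 19/57 = 1/3 of each unit of subsidy.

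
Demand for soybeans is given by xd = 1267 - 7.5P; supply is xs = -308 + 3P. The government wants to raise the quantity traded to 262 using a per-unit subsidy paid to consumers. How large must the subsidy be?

Required subsidy s = 56 per unit

At x = 262, invert demand for the buyer price: Pb = (1267 − 262)/7.5 = 134; invert supply for the seller price: Ps = (262 − (-308))/3 = 190.
The subsidy must fill the gap: s = Ps − Pb = 190 − 134 = 56.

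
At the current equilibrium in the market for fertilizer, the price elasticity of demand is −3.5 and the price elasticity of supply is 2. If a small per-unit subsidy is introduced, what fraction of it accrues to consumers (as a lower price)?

Consumer share = 4/11

For a small subsidy around the equilibrium, the benefit split depends on the relative slopes, which at a point are proportional to the elasticities.
Buyer share = εs/(εs + |εd|) = 2/(2 + 3.5) = 4/11; seller share = |εd|/(εs + |εd|) = 7/11.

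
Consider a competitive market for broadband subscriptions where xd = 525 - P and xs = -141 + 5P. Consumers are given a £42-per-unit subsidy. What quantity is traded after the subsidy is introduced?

x' = 449

Pre-subsidy: 525 - P = -141 + 5P gives P* = 111, x* = 414.
With the rebate, buyers effectively pay Pb = Ps − 42, where Ps is the price sellers receive.
Demand in terms of Ps becomes xd = 525 − 1(Ps − 42) = 567 - Ps. Setting this equal to supply: 567 - Ps = -141 + 5Ps, so Ps = 118.
Buyers pay Pb = 118 − 42 = 76; x' = -141 + 5·118 = 449.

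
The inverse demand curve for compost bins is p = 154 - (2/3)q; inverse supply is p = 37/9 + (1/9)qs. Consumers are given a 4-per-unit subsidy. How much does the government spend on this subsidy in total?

Government cost = 5540/7

Pre-subsidy: 154 - (2/3)q = 37/9 + (1/9)q gives q* = 1349/7 and p* = 536/21.
With the rebate, buyers effectively pay pb = ps − 4, where ps is the price sellers receive.
On the curves, pb = 154 - (2/3)q and ps = 37/9 + (1/9)q; the wedge ps − pb = 4 gives 37/9 + (1/9)q − (154 - (2/3)q) = 4, so q' = 1385/7.
Then pb = 154 − (2/3)·(1385/7) = 464/21 and ps = 37/9 + (1/9)·(1385/7) = 548/21.
Government outlay = subsidy × quantity = 4 × 1385/7 = 5540/7.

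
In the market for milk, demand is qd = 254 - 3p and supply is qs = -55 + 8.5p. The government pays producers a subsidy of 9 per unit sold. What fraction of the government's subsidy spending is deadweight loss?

Pre-subsidy: 254 - 3p = -55 + 8.5p gives p* = 618/23, q* = 3988/23.
With the subsidy, sellers receive ps = pb + 9 for each unit, where pb is the price buyers pay.
Supply in terms of pb becomes qs = -55 + 8.5(pb + 9) = 21.5 + 8.5pb. Setting this equal to demand: 254 - 3pb = 21.5 + 8.5pb, so pb = 465/23.
Sellers receive ps = 465/23 + 9 = 672/23; q' = 254 − 3·(465/23) = 4447/23.
ΔCS = ½(3988/23 + 4447/23)(618/23 − 465/23) = 1290555/1058; ΔPS = ½(3988/23 + 4447/23)(672/23 − 618/23) = 227745/529.
Government spending = 9 × 4447/23 = 40023/23.
DWL = ½ × 9 × (4447/23 − 3988/23) = 4131/46; fraction = (4131/46) / (40023/23) = 459/8894.

DWL / government spending = 459/8894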